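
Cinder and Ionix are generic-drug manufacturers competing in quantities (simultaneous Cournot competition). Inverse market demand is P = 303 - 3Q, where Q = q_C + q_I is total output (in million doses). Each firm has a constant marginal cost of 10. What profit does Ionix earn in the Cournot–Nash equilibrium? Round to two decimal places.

Each firm earns π_i = (303 - 3Q)q_i - 10q_i.
Setting ∂π_i/∂q_i = 0 with rivals' quantities fixed: 293 - 6q_i - 3q_j = 0.
By symmetry each firm produces the same amount; substituting q_j = q_i yields q_i = 293/9.
Price P = 303 - 3·(586/9) = 323/3.
Ionix's profit: (323/3 - 10)·(293/9) = 3179.5926.

3179.59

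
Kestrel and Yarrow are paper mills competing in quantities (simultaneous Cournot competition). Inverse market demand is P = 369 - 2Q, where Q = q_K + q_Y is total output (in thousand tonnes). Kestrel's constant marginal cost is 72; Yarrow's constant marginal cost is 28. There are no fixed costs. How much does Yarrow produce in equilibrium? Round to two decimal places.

Kestrel's profit: π_K = (369 - 2Q)q_K - (72q_K). Setting ∂π_K/∂q_K = 0: 297 - 4q_K - 2(q_Y) = 0.
Yarrow's first-order condition: 341 - 4q_Y - 2(q_K) = 0.
Rearranging gives the reaction functions q_K = (297 - 2q_Y)/4 and q_Y = (341 - 2q_K)/4.
Substituting one into the other gives q_K = 253/6 and q_Y = 385/6.

64.17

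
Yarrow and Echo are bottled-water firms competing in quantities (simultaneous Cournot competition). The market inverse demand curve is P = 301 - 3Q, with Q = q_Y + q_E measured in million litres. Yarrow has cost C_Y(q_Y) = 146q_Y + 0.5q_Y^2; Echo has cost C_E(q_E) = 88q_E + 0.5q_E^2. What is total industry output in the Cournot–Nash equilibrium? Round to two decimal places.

Yarrow's profit: π_Y = (301 - 3Q)q_Y - (146q_Y + (1/2)q_Y²). Setting ∂π_Y/∂q_Y = 0: 155 - 7q_Y - 3(q_E) = 0.
Echo's first-order condition: 213 - 7q_E - 3(q_Y) = 0.
So q_Y = (155 - 3q_E)/7 and q_E = (213 - 3q_Y)/7.
Substituting one into the other gives q_Y = 223/20 and q_E = 513/20.
Total output Q = 223/20 + 513/20 = 184/5.

36.80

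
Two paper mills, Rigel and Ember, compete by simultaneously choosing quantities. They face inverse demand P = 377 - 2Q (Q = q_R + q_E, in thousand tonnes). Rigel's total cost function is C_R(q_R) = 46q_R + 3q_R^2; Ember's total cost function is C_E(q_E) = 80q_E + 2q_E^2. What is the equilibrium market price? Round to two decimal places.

262.21

Rigel's profit: π_R = (377 - 2Q)q_R - (46q_R + 3q_R²). Setting ∂π_R/∂q_R = 0: 331 - 10q_R - 2(q_E) = 0.
Ember's first-order condition: 297 - 8q_E - 2(q_R) = 0.
Rearranging gives the reaction functions q_R = (331 - 2q_E)/10 and q_E = (297 - 2q_R)/8.
Substituting one into the other gives q_R = 1027/38 and q_E = 577/19.
Total output Q = 57.3947, so price P = 377 - 2·57.3947 = 262.2105.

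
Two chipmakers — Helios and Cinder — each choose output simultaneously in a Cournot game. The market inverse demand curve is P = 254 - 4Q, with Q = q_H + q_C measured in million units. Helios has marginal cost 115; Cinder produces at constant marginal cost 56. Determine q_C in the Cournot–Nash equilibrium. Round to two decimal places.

21.42

Helios's profit: π_H = (254 - 4Q)q_H - (115q_H). Setting ∂π_H/∂q_H = 0: 139 - 8q_H - 4(q_C) = 0.
Cinder's profit: π_C = (254 - 4Q)q_C - (56q_C). Setting ∂π_C/∂q_C = 0: 198 - 8q_C - 4(q_H) = 0.
Best responses: q_H = (139 - 4q_C)/8, q_C = (198 - 4q_H)/8.
Substituting one into the other gives q_H = 20/3 and q_C = 257/12.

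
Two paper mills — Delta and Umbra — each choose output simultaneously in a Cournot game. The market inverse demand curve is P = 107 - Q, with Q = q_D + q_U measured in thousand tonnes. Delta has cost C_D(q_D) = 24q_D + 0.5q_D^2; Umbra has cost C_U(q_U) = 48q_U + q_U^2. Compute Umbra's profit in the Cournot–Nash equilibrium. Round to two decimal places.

Delta's profit: π_D = (107 - Q)q_D - (24q_D + (1/2)q_D²). Setting ∂π_D/∂q_D = 0: 83 - 3q_D - (q_U) = 0.
Umbra's profit: π_U = (107 - Q)q_U - (48q_U + q_U²). Setting ∂π_U/∂q_U = 0: 59 - 4q_U - (q_D) = 0.
Rearranging gives the reaction functions q_D = (83 - q_U)/3 and q_U = (59 - q_D)/4.
Solving the pair: q_D = 273/11, q_U = 94/11.
Price P = 107 - 367/11 = 810/11.
Umbra's profit: (810/11)·(94/11) - 48·(94/11) - (94/11)² = 146.0496.

146.05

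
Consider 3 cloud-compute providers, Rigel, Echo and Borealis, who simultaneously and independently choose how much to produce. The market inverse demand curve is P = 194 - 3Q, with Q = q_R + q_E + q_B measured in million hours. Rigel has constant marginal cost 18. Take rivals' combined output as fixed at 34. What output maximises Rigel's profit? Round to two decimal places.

12.33

With rivals' combined output fixed at 34, Rigel's profit is π_R = (194 - 3·34 - 3q_R)q_R - (18q_R) = (92 - 3q_R)q_R - (18q_R).
∂π_R/∂q_R = 74 - 6q_R = 0, so q_R = 37/3.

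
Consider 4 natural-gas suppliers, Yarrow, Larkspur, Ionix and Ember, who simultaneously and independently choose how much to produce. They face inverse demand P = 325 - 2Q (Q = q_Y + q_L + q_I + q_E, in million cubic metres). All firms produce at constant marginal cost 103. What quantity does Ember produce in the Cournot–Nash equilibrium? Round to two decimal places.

A representative firm's profit is π_i = q_i(325 - 2Q) - 103q_i.
First-order condition (treating rivals' output as given): 222 - 4q_i - 2·Σ_{j≠i} q_j = 0.
By symmetry each firm produces the same amount; substituting Σ_{j≠i} q_j = 3q_i yields q_i = 222/10 = 111/5.

22.20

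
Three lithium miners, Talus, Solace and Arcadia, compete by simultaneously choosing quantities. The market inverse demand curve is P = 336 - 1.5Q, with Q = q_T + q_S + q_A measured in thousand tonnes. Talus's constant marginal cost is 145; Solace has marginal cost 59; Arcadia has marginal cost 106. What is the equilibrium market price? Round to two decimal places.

Talus's profit: π_T = (336 - 1.5Q)q_T - (145q_T). Setting ∂π_T/∂q_T = 0: 191 - 3q_T - (3/2)(q_S + q_A) = 0.
Solace's profit: π_S = (336 - 1.5Q)q_S - (59q_S). Setting ∂π_S/∂q_S = 0: 277 - 3q_S - (3/2)(q_T + q_A) = 0.
Arcadia's profit: π_A = (336 - 1.5Q)q_A - (106q_A). Setting ∂π_A/∂q_A = 0: 230 - 3q_A - (3/2)(q_T + q_S) = 0.
Adding the 3 conditions: 698 − 3Q − 3Q = 0, i.e. Q = 349/3.
Back-substituting: q_T = (191 − 349/2)/(3/2) = 11, q_S = (277 − 349/2)/(3/2) = 205/3, q_A = (230 − 349/2)/(3/2) = 37.
Total output Q = 349/3, so price P = 336 - (3/2)·(349/3) = 323/2.

161.50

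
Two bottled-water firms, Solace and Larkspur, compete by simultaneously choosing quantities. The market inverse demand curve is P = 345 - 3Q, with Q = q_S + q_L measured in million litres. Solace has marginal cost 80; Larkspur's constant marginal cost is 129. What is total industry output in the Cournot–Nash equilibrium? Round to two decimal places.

Solace's profit: π_S = (345 - 3Q)q_S - (80q_S). Setting ∂π_S/∂q_S = 0: 265 - 6q_S - 3(q_L) = 0.
Larkspur's first-order condition: 216 - 6q_L - 3(q_S) = 0.
So q_S = (265 - 3q_L)/6 and q_L = (216 - 3q_S)/6.
Substituting one into the other gives q_S = 314/9 and q_L = 167/9.
Total output Q = 314/9 + 167/9 = 481/9.

53.44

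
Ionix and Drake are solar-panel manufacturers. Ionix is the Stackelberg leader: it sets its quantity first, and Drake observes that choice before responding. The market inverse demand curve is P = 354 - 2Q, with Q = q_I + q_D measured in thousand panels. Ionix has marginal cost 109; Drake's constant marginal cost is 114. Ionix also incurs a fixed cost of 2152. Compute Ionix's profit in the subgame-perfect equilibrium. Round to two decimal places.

1754.25

Solve by backward induction. Given q_I, the follower Drake maximises π_D = (354 - 2q_I - 2q_D)q_D - 114q_D.
Follower FOC: 240 - 2q_I - 4q_D = 0, so q_D(q_I) = (240 - 2q_I)/4.
The leader anticipates this reaction. Substituting into P = 354 - 2Q gives P = 234 - q_I, so π_I = (234 - q_I)q_I - 109q_I.
The leader's first-order condition 125 - 2q_I = 0 yields q_I = 125/2.
Then q_D = (240 - 2·(125/2))/4 = 115/4.
Price P = 354 - 2·(365/4) = 343/2.
Ionix's profit: (343/2 - 109)·(125/2) - 2152 = 1754.2500.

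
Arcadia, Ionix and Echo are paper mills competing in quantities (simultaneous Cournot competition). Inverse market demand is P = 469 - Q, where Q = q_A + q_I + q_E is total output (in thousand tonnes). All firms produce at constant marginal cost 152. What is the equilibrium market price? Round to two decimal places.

Each firm earns π_i = (469 - Q)q_i - 152q_i.
Setting ∂π_i/∂q_i = 0 with rivals' quantities fixed: 317 - 2q_i - Σ_{j≠i} q_j = 0.
By symmetry each firm produces the same amount; substituting Σ_{j≠i} q_j = 2q_i yields q_i = 317/4.
Total output Q = 951/4, so price P = 469 - 951/4 = 925/4.

231.25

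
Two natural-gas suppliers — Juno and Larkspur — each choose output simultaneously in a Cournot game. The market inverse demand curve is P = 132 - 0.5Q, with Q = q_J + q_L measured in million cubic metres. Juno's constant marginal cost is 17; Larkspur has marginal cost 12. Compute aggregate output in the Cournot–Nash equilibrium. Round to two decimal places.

Juno's profit: π_J = (132 - 0.5Q)q_J - (17q_J). Setting ∂π_J/∂q_J = 0: 115 - q_J - (1/2)(q_L) = 0.
Larkspur's first-order condition: 120 - q_L - (1/2)(q_J) = 0.
So q_J = (115 - (1/2)q_L) and q_L = (120 - (1/2)q_J).
Substituting one into the other gives q_J = 220/3 and q_L = 250/3.
Total output Q = 220/3 + 250/3 = 470/3.

156.67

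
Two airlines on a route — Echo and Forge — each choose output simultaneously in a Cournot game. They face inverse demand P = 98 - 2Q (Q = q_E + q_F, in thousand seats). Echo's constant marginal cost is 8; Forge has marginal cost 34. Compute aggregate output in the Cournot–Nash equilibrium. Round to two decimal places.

Echo's profit: π_E = (98 - 2Q)q_E - (8q_E). Setting ∂π_E/∂q_E = 0: 90 - 4q_E - 2(q_F) = 0.
Forge's profit: π_F = (98 - 2Q)q_F - (34q_F). Setting ∂π_F/∂q_F = 0: 64 - 4q_F - 2(q_E) = 0.
So q_E = (90 - 2q_F)/4 and q_F = (64 - 2q_E)/4.
Solving the pair: q_E = 58/3, q_F = 19/3.
Total output Q = 58/3 + 19/3 = 77/3.

25.67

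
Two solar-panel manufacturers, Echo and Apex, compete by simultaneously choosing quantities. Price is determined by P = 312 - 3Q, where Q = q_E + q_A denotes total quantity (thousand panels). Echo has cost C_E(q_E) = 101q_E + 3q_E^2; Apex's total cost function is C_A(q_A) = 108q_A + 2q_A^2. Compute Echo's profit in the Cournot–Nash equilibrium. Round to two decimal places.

1092.77

Echo's profit: π_E = (312 - 3Q)q_E - (101q_E + 3q_E²). Setting ∂π_E/∂q_E = 0: 211 - 12q_E - 3(q_A) = 0.
Apex's profit: π_A = (312 - 3Q)q_A - (108q_A + 2q_A²). Setting ∂π_A/∂q_A = 0: 204 - 10q_A - 3(q_E) = 0.
Best responses: q_E = (211 - 3q_A)/12, q_A = (204 - 3q_E)/10.
Solving the pair: q_E = 1498/111, q_A = 605/37.
Price P = 312 - 3·29.8468 = 222.4595.
Echo's profit: 222.4595·(1498/111) - 101·(1498/111) - 3(1498/111)² = 1092.7704.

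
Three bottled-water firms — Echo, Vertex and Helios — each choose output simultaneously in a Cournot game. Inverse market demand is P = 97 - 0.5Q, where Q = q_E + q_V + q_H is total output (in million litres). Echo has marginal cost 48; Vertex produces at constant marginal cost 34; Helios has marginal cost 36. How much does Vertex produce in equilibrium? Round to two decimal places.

39.50

Echo's profit: π_E = (97 - 0.5Q)q_E - (48q_E). Setting ∂π_E/∂q_E = 0: 49 - q_E - (1/2)(q_V + q_H) = 0.
Vertex's first-order condition: 63 - q_V - (1/2)(q_E + q_H) = 0.
Helios's first-order condition: 61 - q_H - (1/2)(q_E + q_V) = 0.
Adding the 3 conditions: 173 − Q − Q = 0, i.e. Q = 173/2.
Back-substituting: q_E = (49 − 173/4)/(1/2) = 23/2, q_V = (63 − 173/4)/(1/2) = 79/2, q_H = (61 − 173/4)/(1/2) = 71/2.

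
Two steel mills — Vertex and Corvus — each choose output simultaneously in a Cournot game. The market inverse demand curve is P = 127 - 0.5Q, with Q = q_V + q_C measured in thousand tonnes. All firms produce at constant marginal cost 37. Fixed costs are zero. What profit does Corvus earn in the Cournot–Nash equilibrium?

1800

A representative firm's profit is π_i = q_i(127 - 0.5Q) - 37q_i.
First-order condition (treating rivals' output as given): 90 - q_i - (1/2)q_j = 0.
By symmetry each firm produces the same amount; substituting q_j = q_i yields q_i = 90/(3/2) = 60.
Price P = 127 - (1/2)·120 = 67.
Corvus's profit: (67 - 37)·60 = 1800.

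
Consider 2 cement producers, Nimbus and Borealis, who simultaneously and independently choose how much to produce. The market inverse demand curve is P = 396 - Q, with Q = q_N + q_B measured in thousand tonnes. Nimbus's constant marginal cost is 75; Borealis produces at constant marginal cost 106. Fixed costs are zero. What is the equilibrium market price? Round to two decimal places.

Nimbus's profit: π_N = (396 - Q)q_N - (75q_N). Setting ∂π_N/∂q_N = 0: 321 - 2q_N - (q_B) = 0.
Borealis's first-order condition: 290 - 2q_B - (q_N) = 0.
Rearranging gives the reaction functions q_N = (321 - q_B)/2 and q_B = (290 - q_N)/2.
Substituting one into the other gives q_N = 352/3 and q_B = 259/3.
Total output Q = 611/3, so price P = 396 - 611/3 = 577/3.

192.33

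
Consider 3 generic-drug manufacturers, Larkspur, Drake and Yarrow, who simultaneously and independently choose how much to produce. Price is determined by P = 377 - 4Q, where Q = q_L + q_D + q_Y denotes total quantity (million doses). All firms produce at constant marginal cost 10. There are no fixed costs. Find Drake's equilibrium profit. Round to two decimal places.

2104.52

A representative firm's profit is π_i = q_i(377 - 4Q) - 10q_i.
Setting ∂π_i/∂q_i = 0 with rivals' quantities fixed: 367 - 8q_i - 4·Σ_{j≠i} q_j = 0.
With identical firms every q_j equals q_i, so Σ_{j≠i} q_j = 2q_i and 367 = 16q_i, giving q_i = 367/16.
Price P = 377 - 4·(1101/16) = 407/4.
Drake's profit: (407/4 - 10)·(367/16) = 2104.5156.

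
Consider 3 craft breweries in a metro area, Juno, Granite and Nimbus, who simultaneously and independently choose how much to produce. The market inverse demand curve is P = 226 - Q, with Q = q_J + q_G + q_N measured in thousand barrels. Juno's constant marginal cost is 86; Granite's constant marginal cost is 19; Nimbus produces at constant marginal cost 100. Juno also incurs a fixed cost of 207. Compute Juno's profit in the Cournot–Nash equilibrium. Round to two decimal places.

Juno's profit: π_J = (226 - Q)q_J - (86q_J). Setting ∂π_J/∂q_J = 0: 140 - 2q_J - (q_G + q_N) = 0.
Granite's first-order condition: 207 - 2q_G - (q_J + q_N) = 0.
Nimbus's first-order condition: 126 - 2q_N - (q_J + q_G) = 0.
Summing all 3 equations gives 473 − 4Q = 0, hence Q = 473/4.
Back-substituting: q_J = (140 − 473/4) = 87/4, q_G = (207 − 473/4) = 355/4, q_N = (126 − 473/4) = 31/4.
Price P = 226 - 473/4 = 431/4.
Juno's profit: (431/4 - 86)·(87/4) - 207 = 266.0625.

266.06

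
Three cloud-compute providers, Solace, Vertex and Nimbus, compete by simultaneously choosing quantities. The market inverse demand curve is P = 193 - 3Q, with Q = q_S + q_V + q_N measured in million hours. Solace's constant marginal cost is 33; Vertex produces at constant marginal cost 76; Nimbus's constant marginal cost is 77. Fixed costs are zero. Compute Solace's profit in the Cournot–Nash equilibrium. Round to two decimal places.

Solace's profit: π_S = (193 - 3Q)q_S - (33q_S). Setting ∂π_S/∂q_S = 0: 160 - 6q_S - 3(q_V + q_N) = 0.
Vertex's first-order condition: 117 - 6q_V - 3(q_S + q_N) = 0.
Nimbus's first-order condition: 116 - 6q_N - 3(q_S + q_V) = 0.
Adding the 3 conditions: 393 − 6Q − 6Q = 0, i.e. Q = 131/4.
Back-substituting: q_S = (160 − 393/4)/3 = 247/12, q_V = (117 − 393/4)/3 = 25/4, q_N = (116 − 393/4)/3 = 71/12.
Price P = 193 - 3·(131/4) = 379/4.
Solace's profit: (379/4 - 33)·(247/12) = 1271.0208.

1271.02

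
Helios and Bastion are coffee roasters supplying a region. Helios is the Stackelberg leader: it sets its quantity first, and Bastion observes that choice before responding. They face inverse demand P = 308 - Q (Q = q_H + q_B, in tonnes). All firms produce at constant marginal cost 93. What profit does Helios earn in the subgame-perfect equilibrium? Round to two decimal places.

5778.13

Solve by backward induction. Given q_H, the follower Bastion maximises π_B = (308 - q_H - q_B)q_B - 93q_B.
∂π_B/∂q_B = 215 - q_H - 2q_B = 0 gives the reaction function q_B = (215 - q_H)/2.
Helios substitutes q_B(q_H) into its own profit: π_H = q_H(308 - q_H - (215 - q_H)/2) - 93q_H = (401/2 - (1/2)q_H)q_H - 93q_H.
Leader FOC: 215/2 - q_H = 0, so q_H = 215/2.
Then q_B = (215 - 215/2)/2 = 215/4.
Price P = 308 - 645/4 = 587/4.
Helios's profit: (587/4 - 93)·(215/2) = 5778.1250.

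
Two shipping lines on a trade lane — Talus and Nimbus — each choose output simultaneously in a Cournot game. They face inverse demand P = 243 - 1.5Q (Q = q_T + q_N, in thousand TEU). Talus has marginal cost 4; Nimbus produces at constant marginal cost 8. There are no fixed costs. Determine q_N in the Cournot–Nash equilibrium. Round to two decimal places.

51.33

Talus's profit: π_T = (243 - 1.5Q)q_T - (4q_T). Setting ∂π_T/∂q_T = 0: 239 - 3q_T - (3/2)(q_N) = 0.
Nimbus's first-order condition: 235 - 3q_N - (3/2)(q_T) = 0.
So q_T = (239 - (3/2)q_N)/3 and q_N = (235 - (3/2)q_T)/3.
Solving the pair: q_T = 54, q_N = 154/3.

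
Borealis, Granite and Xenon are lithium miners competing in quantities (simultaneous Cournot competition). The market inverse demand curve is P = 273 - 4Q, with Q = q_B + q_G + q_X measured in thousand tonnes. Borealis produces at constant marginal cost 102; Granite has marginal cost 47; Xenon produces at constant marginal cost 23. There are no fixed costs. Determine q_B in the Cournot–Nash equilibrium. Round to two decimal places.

2.31

Borealis's profit: π_B = (273 - 4Q)q_B - (102q_B). Setting ∂π_B/∂q_B = 0: 171 - 8q_B - 4(q_G + q_X) = 0.
Granite's profit: π_G = (273 - 4Q)q_G - (47q_G). Setting ∂π_G/∂q_G = 0: 226 - 8q_G - 4(q_B + q_X) = 0.
Xenon's profit: π_X = (273 - 4Q)q_X - (23q_X). Setting ∂π_X/∂q_X = 0: 250 - 8q_X - 4(q_B + q_G) = 0.
Adding the 3 conditions: 647 − 8Q − 8Q = 0, i.e. Q = 647/16.
Back-substituting: q_B = (171 − 647/4)/4 = 37/16, q_G = (226 − 647/4)/4 = 257/16, q_X = (250 − 647/4)/4 = 353/16.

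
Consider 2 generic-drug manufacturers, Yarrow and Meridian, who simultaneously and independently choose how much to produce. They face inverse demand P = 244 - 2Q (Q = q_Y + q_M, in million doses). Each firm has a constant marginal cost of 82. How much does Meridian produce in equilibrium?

27

Each firm earns π_i = (244 - 2Q)q_i - 82q_i.
First-order condition (treating rivals' output as given): 162 - 4q_i - 2q_j = 0.
With identical firms every q_j equals q_i, so q_j = q_i and 162 = 6q_i, giving q_i = 27.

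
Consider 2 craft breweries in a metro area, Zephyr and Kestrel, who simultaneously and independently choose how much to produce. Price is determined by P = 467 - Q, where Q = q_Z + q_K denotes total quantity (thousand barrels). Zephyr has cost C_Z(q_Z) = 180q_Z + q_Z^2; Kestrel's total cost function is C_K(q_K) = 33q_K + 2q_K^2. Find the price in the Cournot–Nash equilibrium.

Zephyr's profit: π_Z = (467 - Q)q_Z - (180q_Z + q_Z²). Setting ∂π_Z/∂q_Z = 0: 287 - 4q_Z - (q_K) = 0.
Kestrel's first-order condition: 434 - 6q_K - (q_Z) = 0.
Rearranging gives the reaction functions q_Z = (287 - q_K)/4 and q_K = (434 - q_Z)/6.
Solving the pair: q_Z = 56, q_K = 63.
Total output Q = 119, so price P = 467 - 119 = 348.

348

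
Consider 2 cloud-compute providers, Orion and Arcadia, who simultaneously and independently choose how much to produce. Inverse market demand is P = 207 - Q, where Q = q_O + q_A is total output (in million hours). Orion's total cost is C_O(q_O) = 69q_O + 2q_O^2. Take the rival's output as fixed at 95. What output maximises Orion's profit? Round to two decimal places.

7.17

With the rival's output fixed at 95, Orion's profit is π_O = (207 - 95 - q_O)q_O - (69q_O + 2q_O²) = (112 - q_O)q_O - (69q_O + 2q_O²).
∂π_O/∂q_O = 43 - 6q_O = 0, so q_O = 43/6.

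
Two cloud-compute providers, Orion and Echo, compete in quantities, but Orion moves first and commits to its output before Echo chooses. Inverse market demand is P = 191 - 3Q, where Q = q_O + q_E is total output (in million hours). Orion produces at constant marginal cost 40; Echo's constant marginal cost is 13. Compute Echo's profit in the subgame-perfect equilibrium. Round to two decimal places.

1121.33

The follower Echo best-responds to any q_O: π_E = (191 - 3Q)q_E - 13q_E.
Follower FOC: 178 - 3q_O - 6q_E = 0, so q_E(q_O) = (178 - 3q_O)/6.
Orion substitutes q_E(q_O) into its own profit: π_O = q_O(191 - 3q_O - (178 - 3q_O)/2) - 40q_O = (102 - (3/2)q_O)q_O - 40q_O.
Leader FOC: 62 - 3q_O = 0, so q_O = 62/3.
Then q_E = (178 - 3·(62/3))/6 = 58/3.
Price P = 191 - 3·40 = 71.
Echo's profit: (71 - 13)·(58/3) = 1121.3333.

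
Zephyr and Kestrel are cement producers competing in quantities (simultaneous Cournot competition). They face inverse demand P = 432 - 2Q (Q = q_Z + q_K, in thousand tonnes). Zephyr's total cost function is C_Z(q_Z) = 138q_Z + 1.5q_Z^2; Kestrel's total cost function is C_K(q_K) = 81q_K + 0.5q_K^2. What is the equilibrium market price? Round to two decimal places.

261.87

Zephyr's profit: π_Z = (432 - 2Q)q_Z - (138q_Z + (3/2)q_Z²). Setting ∂π_Z/∂q_Z = 0: 294 - 7q_Z - 2(q_K) = 0.
Kestrel's first-order condition: 351 - 5q_K - 2(q_Z) = 0.
Rearranging gives the reaction functions q_Z = (294 - 2q_K)/7 and q_K = (351 - 2q_Z)/5.
Solving the pair: q_Z = 768/31, q_K = 1869/31.
Total output Q = 85.0645, so price P = 432 - 2·85.0645 = 261.8710.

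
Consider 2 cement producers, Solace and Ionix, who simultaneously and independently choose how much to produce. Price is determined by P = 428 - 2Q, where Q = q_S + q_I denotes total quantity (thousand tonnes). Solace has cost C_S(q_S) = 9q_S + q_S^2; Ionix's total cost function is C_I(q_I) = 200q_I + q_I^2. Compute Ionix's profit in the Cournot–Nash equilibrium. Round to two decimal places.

Solace's profit: π_S = (428 - 2Q)q_S - (9q_S + q_S²). Setting ∂π_S/∂q_S = 0: 419 - 6q_S - 2(q_I) = 0.
Ionix's profit: π_I = (428 - 2Q)q_I - (200q_I + q_I²). Setting ∂π_I/∂q_I = 0: 228 - 6q_I - 2(q_S) = 0.
So q_S = (419 - 2q_I)/6 and q_I = (228 - 2q_S)/6.
Substituting one into the other gives q_S = 1029/16 and q_I = 265/16.
Price P = 428 - 2·(647/8) = 1065/4.
Ionix's profit: (1065/4)·(265/16) - 200·(265/16) - (265/16)² = 822.9492.

822.95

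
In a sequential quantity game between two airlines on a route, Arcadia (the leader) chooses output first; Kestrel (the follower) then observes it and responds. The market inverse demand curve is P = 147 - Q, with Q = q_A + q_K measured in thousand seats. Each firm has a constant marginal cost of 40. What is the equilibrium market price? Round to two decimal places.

Solve by backward induction. Given q_A, the follower Kestrel maximises π_K = (147 - q_A - q_K)q_K - 40q_K.
∂π_K/∂q_K = 107 - q_A - 2q_K = 0 gives the reaction function q_K = (107 - q_A)/2.
The leader anticipates this reaction. Substituting into P = 147 - Q gives P = 187/2 - (1/2)q_A, so π_A = (187/2 - (1/2)q_A)q_A - 40q_A.
Leader FOC: 107/2 - q_A = 0, so q_A = 107/2.
Then q_K = (107 - 107/2)/2 = 107/4.
Total output Q = 321/4, so price P = 147 - 321/4 = 267/4.

66.75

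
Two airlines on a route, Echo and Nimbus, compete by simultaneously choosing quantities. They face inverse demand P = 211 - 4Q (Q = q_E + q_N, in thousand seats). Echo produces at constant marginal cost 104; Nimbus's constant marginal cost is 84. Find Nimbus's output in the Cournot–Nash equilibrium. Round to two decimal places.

Echo's profit: π_E = (211 - 4Q)q_E - (104q_E). Setting ∂π_E/∂q_E = 0: 107 - 8q_E - 4(q_N) = 0.
Nimbus's profit: π_N = (211 - 4Q)q_N - (84q_N). Setting ∂π_N/∂q_N = 0: 127 - 8q_N - 4(q_E) = 0.
Rearranging gives the reaction functions q_E = (107 - 4q_N)/8 and q_N = (127 - 4q_E)/8.
Substituting one into the other gives q_E = 29/4 and q_N = 49/4.

12.25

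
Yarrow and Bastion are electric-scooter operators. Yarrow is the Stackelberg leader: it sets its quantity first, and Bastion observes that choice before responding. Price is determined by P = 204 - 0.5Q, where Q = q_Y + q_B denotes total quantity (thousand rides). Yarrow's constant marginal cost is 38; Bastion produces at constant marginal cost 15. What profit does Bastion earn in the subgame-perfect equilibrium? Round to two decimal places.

Solve by backward induction. Given q_Y, the follower Bastion maximises π_B = (204 - (1/2)q_Y - (1/2)q_B)q_B - 15q_B.
∂π_B/∂q_B = 189 - (1/2)q_Y - q_B = 0 gives the reaction function q_B = (189 - (1/2)q_Y).
Yarrow substitutes q_B(q_Y) into its own profit: π_Y = q_Y(204 - (1/2)q_Y - (189 - (1/2)q_Y)/2) - 38q_Y = (219/2 - (1/4)q_Y)q_Y - 38q_Y.
Leader FOC: 143/2 - (1/2)q_Y = 0, so q_Y = 143.
Then q_B = (189 - (1/2)·143) = 235/2.
Price P = 204 - (1/2)·(521/2) = 295/4.
Bastion's profit: (295/4 - 15)·(235/2) = 6903.1250.

6903.13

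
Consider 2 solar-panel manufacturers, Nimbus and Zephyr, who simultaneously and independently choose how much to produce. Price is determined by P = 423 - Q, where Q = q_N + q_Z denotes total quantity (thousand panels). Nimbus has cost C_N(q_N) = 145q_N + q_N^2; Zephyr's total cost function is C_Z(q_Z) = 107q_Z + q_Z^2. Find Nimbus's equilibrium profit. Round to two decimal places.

Nimbus's profit: π_N = (423 - Q)q_N - (145q_N + q_N²). Setting ∂π_N/∂q_N = 0: 278 - 4q_N - (q_Z) = 0.
Zephyr's first-order condition: 316 - 4q_Z - (q_N) = 0.
So q_N = (278 - q_Z)/4 and q_Z = (316 - q_N)/4.
Solving the pair: q_N = 796/15, q_Z = 986/15.
Price P = 423 - 594/5 = 1521/5.
Nimbus's profit: (1521/5)·(796/15) - 145·(796/15) - (796/15)² = 5632.1422.

5632.14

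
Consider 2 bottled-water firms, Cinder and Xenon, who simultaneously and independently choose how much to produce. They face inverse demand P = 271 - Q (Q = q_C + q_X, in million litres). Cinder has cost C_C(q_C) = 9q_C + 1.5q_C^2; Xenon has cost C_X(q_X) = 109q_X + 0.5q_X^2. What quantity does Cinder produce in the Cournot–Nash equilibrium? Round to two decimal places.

Cinder's profit: π_C = (271 - Q)q_C - (9q_C + (3/2)q_C²). Setting ∂π_C/∂q_C = 0: 262 - 5q_C - (q_X) = 0.
Xenon's profit: π_X = (271 - Q)q_X - (109q_X + (1/2)q_X²). Setting ∂π_X/∂q_X = 0: 162 - 3q_X - (q_C) = 0.
Best responses: q_C = (262 - q_X)/5, q_X = (162 - q_C)/3.
Solving the pair: q_C = 312/7, q_X = 274/7.

44.57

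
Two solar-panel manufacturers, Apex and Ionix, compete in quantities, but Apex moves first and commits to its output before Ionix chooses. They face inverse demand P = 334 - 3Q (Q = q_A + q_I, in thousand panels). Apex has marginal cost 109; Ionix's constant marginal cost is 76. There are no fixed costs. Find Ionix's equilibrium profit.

The follower Ionix best-responds to any q_A: π_I = (334 - 3Q)q_I - 76q_I.
∂π_I/∂q_I = 258 - 3q_A - 6q_I = 0 gives the reaction function q_I = (258 - 3q_A)/6.
Apex substitutes q_I(q_A) into its own profit: π_A = q_A(334 - 3q_A - (258 - 3q_A)/2) - 109q_A = (205 - (3/2)q_A)q_A - 109q_A.
Leader FOC: 96 - 3q_A = 0, so q_A = 32.
Then q_I = (258 - 3·32)/6 = 27.
Price P = 334 - 3·59 = 157.
Ionix's profit: (157 - 76)·27 = 2187.

2187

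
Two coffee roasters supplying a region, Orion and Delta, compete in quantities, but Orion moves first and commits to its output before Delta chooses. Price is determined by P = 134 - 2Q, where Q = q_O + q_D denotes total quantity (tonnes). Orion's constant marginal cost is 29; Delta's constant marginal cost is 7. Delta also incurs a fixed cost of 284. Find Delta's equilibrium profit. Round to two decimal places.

629.78

Solve by backward induction. Given q_O, the follower Delta maximises π_D = (134 - 2q_O - 2q_D)q_D - 7q_D.
∂π_D/∂q_D = 127 - 2q_O - 4q_D = 0 gives the reaction function q_D = (127 - 2q_O)/4.
Orion substitutes q_D(q_O) into its own profit: π_O = q_O(134 - 2q_O - (127 - 2q_O)/2) - 29q_O = (141/2 - q_O)q_O - 29q_O.
Leader FOC: 83/2 - 2q_O = 0, so q_O = 83/4.
Then q_D = (127 - 2·(83/4))/4 = 171/8.
Price P = 134 - 2·(337/8) = 199/4.
Delta's profit: (199/4 - 7)·(171/8) - 284 = 629.7813.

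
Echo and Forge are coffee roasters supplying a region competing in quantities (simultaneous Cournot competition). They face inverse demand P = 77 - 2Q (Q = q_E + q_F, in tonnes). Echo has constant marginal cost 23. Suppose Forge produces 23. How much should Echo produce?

With the rival's output fixed at 23, Echo's profit is π_E = (77 - 2·23 - 2q_E)q_E - (23q_E) = (31 - 2q_E)q_E - (23q_E).
∂π_E/∂q_E = 8 - 4q_E = 0, so q_E = 2.

2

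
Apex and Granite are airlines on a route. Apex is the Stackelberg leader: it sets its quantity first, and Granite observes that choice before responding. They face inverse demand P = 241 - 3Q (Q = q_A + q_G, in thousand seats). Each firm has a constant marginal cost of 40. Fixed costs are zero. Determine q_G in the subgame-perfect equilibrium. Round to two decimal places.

Solve by backward induction. Given q_A, the follower Granite maximises π_G = (241 - 3q_A - 3q_G)q_G - 40q_G.
Follower FOC: 201 - 3q_A - 6q_G = 0, so q_G(q_A) = (201 - 3q_A)/6.
The leader anticipates this reaction. Substituting into P = 241 - 3Q gives P = 281/2 - (3/2)q_A, so π_A = (281/2 - (3/2)q_A)q_A - 40q_A.
Maximising: ∂π_A/∂q_A = 201/2 - 3q_A = 0, giving q_A = 67/2.
Then q_G = (201 - 3·(67/2))/6 = 67/4.

16.75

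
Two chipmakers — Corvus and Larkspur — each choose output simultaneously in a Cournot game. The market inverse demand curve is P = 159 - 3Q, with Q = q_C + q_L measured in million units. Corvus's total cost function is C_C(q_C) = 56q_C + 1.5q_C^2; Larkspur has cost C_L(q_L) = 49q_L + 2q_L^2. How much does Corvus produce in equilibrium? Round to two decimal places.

Corvus's profit: π_C = (159 - 3Q)q_C - (56q_C + (3/2)q_C²). Setting ∂π_C/∂q_C = 0: 103 - 9q_C - 3(q_L) = 0.
Larkspur's profit: π_L = (159 - 3Q)q_L - (49q_L + 2q_L²). Setting ∂π_L/∂q_L = 0: 110 - 10q_L - 3(q_C) = 0.
Rearranging gives the reaction functions q_C = (103 - 3q_L)/9 and q_L = (110 - 3q_C)/10.
Solving the pair: q_C = 700/81, q_L = 227/27.

8.64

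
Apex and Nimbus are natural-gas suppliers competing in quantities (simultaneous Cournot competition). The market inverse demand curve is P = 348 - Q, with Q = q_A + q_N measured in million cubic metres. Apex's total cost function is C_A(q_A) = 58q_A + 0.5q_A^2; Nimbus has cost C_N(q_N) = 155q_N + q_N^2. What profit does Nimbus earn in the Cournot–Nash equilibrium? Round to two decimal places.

Apex's profit: π_A = (348 - Q)q_A - (58q_A + (1/2)q_A²). Setting ∂π_A/∂q_A = 0: 290 - 3q_A - (q_N) = 0.
Nimbus's profit: π_N = (348 - Q)q_N - (155q_N + q_N²). Setting ∂π_N/∂q_N = 0: 193 - 4q_N - (q_A) = 0.
Best responses: q_A = (290 - q_N)/3, q_N = (193 - q_A)/4.
Solving the pair: q_A = 967/11, q_N = 289/11.
Price P = 348 - 1256/11 = 233.8182.
Nimbus's profit: 233.8182·(289/11) - 155·(289/11) - (289/11)² = 1380.5124.

1380.51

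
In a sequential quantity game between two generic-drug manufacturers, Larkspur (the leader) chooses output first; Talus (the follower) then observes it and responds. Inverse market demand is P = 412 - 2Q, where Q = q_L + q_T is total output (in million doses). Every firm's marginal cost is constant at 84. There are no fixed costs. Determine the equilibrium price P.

Solve by backward induction. Given q_L, the follower Talus maximises π_T = (412 - 2q_L - 2q_T)q_T - 84q_T.
∂π_T/∂q_T = 328 - 2q_L - 4q_T = 0 gives the reaction function q_T = (328 - 2q_L)/4.
The leader anticipates this reaction. Substituting into P = 412 - 2Q gives P = 248 - q_L, so π_L = (248 - q_L)q_L - 84q_L.
The leader's first-order condition 164 - 2q_L = 0 yields q_L = 82.
Then q_T = (328 - 2·82)/4 = 41.
Total output Q = 123, so price P = 412 - 2·123 = 166.

166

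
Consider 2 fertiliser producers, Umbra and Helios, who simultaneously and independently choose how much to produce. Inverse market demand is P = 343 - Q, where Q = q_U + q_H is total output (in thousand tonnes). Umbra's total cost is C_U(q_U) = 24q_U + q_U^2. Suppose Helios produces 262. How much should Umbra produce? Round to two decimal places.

14.25

With the rival's output fixed at 262, Umbra's profit is π_U = (343 - 262 - q_U)q_U - (24q_U + q_U²) = (81 - q_U)q_U - (24q_U + q_U²).
∂π_U/∂q_U = 57 - 4q_U = 0, so q_U = 57/4.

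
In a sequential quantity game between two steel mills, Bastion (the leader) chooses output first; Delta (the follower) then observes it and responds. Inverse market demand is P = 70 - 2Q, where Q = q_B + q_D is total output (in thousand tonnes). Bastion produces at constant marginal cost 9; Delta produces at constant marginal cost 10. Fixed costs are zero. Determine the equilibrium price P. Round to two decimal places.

24.50

The follower Delta best-responds to any q_B: π_D = (70 - 2Q)q_D - 10q_D.
∂π_D/∂q_D = 60 - 2q_B - 4q_D = 0 gives the reaction function q_D = (60 - 2q_B)/4.
The leader anticipates this reaction. Substituting into P = 70 - 2Q gives P = 40 - q_B, so π_B = (40 - q_B)q_B - 9q_B.
Leader FOC: 31 - 2q_B = 0, so q_B = 31/2.
Then q_D = (60 - 2·(31/2))/4 = 29/4.
Total output Q = 91/4, so price P = 70 - 2·(91/4) = 49/2.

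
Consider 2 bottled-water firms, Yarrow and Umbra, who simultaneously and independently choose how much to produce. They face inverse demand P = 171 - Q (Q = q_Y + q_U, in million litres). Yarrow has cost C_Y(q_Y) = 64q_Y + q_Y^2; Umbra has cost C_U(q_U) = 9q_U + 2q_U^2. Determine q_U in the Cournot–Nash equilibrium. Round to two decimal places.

Yarrow's profit: π_Y = (171 - Q)q_Y - (64q_Y + q_Y²). Setting ∂π_Y/∂q_Y = 0: 107 - 4q_Y - (q_U) = 0.
Umbra's profit: π_U = (171 - Q)q_U - (9q_U + 2q_U²). Setting ∂π_U/∂q_U = 0: 162 - 6q_U - (q_Y) = 0.
Best responses: q_Y = (107 - q_U)/4, q_U = (162 - q_Y)/6.
Substituting one into the other gives q_Y = 480/23 and q_U = 541/23.

23.52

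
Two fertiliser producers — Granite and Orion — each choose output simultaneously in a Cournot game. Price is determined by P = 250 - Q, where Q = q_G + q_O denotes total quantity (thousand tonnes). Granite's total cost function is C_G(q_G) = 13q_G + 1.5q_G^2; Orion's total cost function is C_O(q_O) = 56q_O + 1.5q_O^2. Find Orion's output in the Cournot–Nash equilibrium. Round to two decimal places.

30.54

Granite's profit: π_G = (250 - Q)q_G - (13q_G + (3/2)q_G²). Setting ∂π_G/∂q_G = 0: 237 - 5q_G - (q_O) = 0.
Orion's first-order condition: 194 - 5q_O - (q_G) = 0.
Rearranging gives the reaction functions q_G = (237 - q_O)/5 and q_O = (194 - q_G)/5.
Solving the pair: q_G = 991/24, q_O = 733/24.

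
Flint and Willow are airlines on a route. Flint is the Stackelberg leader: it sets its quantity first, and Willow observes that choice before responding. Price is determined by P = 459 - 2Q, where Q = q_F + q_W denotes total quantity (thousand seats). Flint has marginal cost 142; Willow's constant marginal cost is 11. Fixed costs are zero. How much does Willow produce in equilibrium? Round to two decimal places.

Solve by backward induction. Given q_F, the follower Willow maximises π_W = (459 - 2q_F - 2q_W)q_W - 11q_W.
Setting the follower's marginal profit to zero, 448 - 2q_F - 4q_W = 0, i.e. q_W = (448 - 2q_F)/4.
Flint substitutes q_W(q_F) into its own profit: π_F = q_F(459 - 2q_F - (448 - 2q_F)/2) - 142q_F = (235 - q_F)q_F - 142q_F.
Maximising: ∂π_F/∂q_F = 93 - 2q_F = 0, giving q_F = 93/2.
Then q_W = (448 - 2·(93/2))/4 = 355/4.

88.75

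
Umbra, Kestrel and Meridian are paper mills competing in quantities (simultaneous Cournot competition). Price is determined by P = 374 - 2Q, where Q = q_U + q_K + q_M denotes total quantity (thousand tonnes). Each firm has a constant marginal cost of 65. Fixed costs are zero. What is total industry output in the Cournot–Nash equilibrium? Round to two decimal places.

115.88

A representative firm's profit is π_i = q_i(374 - 2Q) - 65q_i.
Setting ∂π_i/∂q_i = 0 with rivals' quantities fixed: 309 - 4q_i - 2·Σ_{j≠i} q_j = 0.
With identical firms every q_j equals q_i, so Σ_{j≠i} q_j = 2q_i and 309 = 8q_i, giving q_i = 309/8.
Total output Q = 309/8 + 309/8 + 309/8 = 927/8.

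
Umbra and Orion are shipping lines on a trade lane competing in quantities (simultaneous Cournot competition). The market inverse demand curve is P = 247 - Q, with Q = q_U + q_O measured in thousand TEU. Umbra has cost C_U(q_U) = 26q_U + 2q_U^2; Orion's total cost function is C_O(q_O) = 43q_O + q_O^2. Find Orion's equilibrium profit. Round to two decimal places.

Umbra's profit: π_U = (247 - Q)q_U - (26q_U + 2q_U²). Setting ∂π_U/∂q_U = 0: 221 - 6q_U - (q_O) = 0.
Orion's first-order condition: 204 - 4q_O - (q_U) = 0.
Best responses: q_U = (221 - q_O)/6, q_O = (204 - q_U)/4.
Substituting one into the other gives q_U = 680/23 and q_O = 1003/23.
Price P = 247 - 1683/23 = 173.8261.
Orion's profit: 173.8261·(1003/23) - 43·(1003/23) - (1003/23)² = 3803.4367.

3803.44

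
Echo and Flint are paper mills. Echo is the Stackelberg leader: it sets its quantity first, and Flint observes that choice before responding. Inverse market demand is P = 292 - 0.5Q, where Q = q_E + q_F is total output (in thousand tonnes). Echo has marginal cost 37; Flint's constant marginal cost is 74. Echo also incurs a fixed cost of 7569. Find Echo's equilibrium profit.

13747

The follower Flint best-responds to any q_E: π_F = (292 - 0.5Q)q_F - 74q_F.
Setting the follower's marginal profit to zero, 218 - (1/2)q_E - q_F = 0, i.e. q_F = (218 - (1/2)q_E).
Echo substitutes q_F(q_E) into its own profit: π_E = q_E(292 - (1/2)q_E - (218 - (1/2)q_E)/2) - 37q_E = (183 - (1/4)q_E)q_E - 37q_E.
Maximising: ∂π_E/∂q_E = 146 - (1/2)q_E = 0, giving q_E = 292.
Then q_F = (218 - (1/2)·292) = 72.
Price P = 292 - (1/2)·364 = 110.
Echo's profit: (110 - 37)·292 - 7569 = 13747.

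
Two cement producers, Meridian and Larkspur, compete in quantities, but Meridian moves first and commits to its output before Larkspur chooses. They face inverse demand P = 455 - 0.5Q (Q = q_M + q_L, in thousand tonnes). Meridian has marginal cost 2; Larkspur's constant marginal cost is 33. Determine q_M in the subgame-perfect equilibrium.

The follower Larkspur best-responds to any q_M: π_L = (455 - 0.5Q)q_L - 33q_L.
Setting the follower's marginal profit to zero, 422 - (1/2)q_M - q_L = 0, i.e. q_L = (422 - (1/2)q_M).
The leader anticipates this reaction. Substituting into P = 455 - 0.5Q gives P = 244 - (1/4)q_M, so π_M = (244 - (1/4)q_M)q_M - 2q_M.
Maximising: ∂π_M/∂q_M = 242 - (1/2)q_M = 0, giving q_M = 484.
Then q_L = (422 - (1/2)·484) = 180.

484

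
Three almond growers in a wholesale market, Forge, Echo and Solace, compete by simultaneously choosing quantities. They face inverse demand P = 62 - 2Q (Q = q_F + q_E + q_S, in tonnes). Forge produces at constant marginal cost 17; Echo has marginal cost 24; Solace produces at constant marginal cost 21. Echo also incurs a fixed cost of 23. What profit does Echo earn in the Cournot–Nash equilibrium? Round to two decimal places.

1.50

Forge's profit: π_F = (62 - 2Q)q_F - (17q_F). Setting ∂π_F/∂q_F = 0: 45 - 4q_F - 2(q_E + q_S) = 0.
Echo's profit: π_E = (62 - 2Q)q_E - (24q_E). Setting ∂π_E/∂q_E = 0: 38 - 4q_E - 2(q_F + q_S) = 0.
Solace's first-order condition: 41 - 4q_S - 2(q_F + q_E) = 0.
Adding the 3 conditions: 124 − 4Q − 4Q = 0, i.e. Q = 31/2.
Back-substituting: q_F = (45 − 31)/2 = 7, q_E = (38 − 31)/2 = 7/2, q_S = (41 − 31)/2 = 5.
Price P = 62 - 2·(31/2) = 31.
Echo's profit: (31 - 24)·(7/2) - 23 = 3/2.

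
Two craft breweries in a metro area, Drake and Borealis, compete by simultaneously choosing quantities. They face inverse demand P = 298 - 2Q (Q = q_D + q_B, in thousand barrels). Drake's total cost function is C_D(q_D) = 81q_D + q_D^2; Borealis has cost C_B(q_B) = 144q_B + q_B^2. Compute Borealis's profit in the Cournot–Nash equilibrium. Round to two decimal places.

Drake's profit: π_D = (298 - 2Q)q_D - (81q_D + q_D²). Setting ∂π_D/∂q_D = 0: 217 - 6q_D - 2(q_B) = 0.
Borealis's first-order condition: 154 - 6q_B - 2(q_D) = 0.
Best responses: q_D = (217 - 2q_B)/6, q_B = (154 - 2q_D)/6.
Solving the pair: q_D = 497/16, q_B = 245/16.
Price P = 298 - 2·(371/8) = 821/4.
Borealis's profit: (821/4)·(245/16) - 144·(245/16) - (245/16)² = 703.4180.

703.42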